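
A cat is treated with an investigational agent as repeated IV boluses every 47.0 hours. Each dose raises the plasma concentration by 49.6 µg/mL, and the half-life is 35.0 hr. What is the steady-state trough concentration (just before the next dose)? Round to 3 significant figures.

32.3 µg/mL

k = ln 2 / 35.0 = 0.01980 hr⁻¹
Fraction remaining after one interval: e^(−kτ) = e^(−0.01980 × 47.0) = 0.3942
R = 1 / (1 − 0.3942) = 1.651
Css,max = 49.6 × 1.651 = 81.88 µg/mL
Css,min = Css,max × e^(−kτ) = 81.88 × 0.3942 ≈ 32.3 µg/mL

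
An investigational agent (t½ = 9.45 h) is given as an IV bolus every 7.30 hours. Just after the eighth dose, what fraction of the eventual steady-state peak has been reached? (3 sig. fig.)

0.986

k = ln 2 / 9.45 = 0.07335 h⁻¹
f_n = 1 − e^(−nkτ) = 1 − e^(−8 × 0.07335 × 7.30) = 1 − e^(−4.284) = 1 − 0.01379 ≈ 0.986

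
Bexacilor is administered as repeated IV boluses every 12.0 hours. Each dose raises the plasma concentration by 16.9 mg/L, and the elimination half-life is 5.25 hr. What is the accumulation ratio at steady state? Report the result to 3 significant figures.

1.26

k = ln 2 / 5.25 = 0.1320 hr⁻¹
Fraction remaining after one interval: e^(−kτ) = e^(−0.1320 × 12.0) = 0.2051
R = 1 / (1 − 0.2051) = 1 / 0.7949 ≈ 1.26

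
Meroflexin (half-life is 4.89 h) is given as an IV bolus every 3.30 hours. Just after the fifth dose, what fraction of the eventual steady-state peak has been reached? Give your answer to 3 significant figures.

0.904

k = ln 2 / 4.89 = 0.1417 h⁻¹
f_n = 1 − e^(−nkτ) = 1 − e^(−5 × 0.1417 × 3.30) = 1 − e^(−2.339) = 1 − 0.09644 ≈ 0.904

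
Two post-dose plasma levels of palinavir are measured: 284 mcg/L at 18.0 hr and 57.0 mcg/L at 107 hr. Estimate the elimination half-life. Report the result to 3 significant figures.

k = ln(C₁/C₂) / (t₂ − t₁) = ln(284/57.0) / (107 − 18.0)
  = 1.606 / 89.00 = 0.01804 hr⁻¹
t½ = ln 2 / k = ln 2 / 0.01804 ≈ 38.4 hours

38.4 hours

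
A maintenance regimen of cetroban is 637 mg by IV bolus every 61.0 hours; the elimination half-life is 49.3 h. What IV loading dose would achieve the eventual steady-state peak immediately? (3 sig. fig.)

k = ln 2 / 49.3 = 0.01406 h⁻¹
Accumulation ratio R = 1 / (1 − e^(−kτ)) = 1 / (1 − e^(−0.01406×61.0)) = 1 / (1 − 0.4242) = 1.737
Loading dose = maintenance dose × R = 637 × 1.737 ≈ 1110 mg

1110 mg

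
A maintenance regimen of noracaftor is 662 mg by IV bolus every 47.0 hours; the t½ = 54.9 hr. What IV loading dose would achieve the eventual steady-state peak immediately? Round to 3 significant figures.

k = ln 2 / 54.9 = 0.01263 hr⁻¹
Accumulation ratio R = 1 / (1 − e^(−kτ)) = 1 / (1 − e^(−0.01263×47.0)) = 1 / (1 − 0.5524) = 2.234
Loading dose = maintenance dose × R = 662 × 2.234 ≈ 1480 mg

1480 mg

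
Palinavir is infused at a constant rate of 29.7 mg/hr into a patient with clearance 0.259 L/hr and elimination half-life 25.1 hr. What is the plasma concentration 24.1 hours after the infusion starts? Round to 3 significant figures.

Css = rate / CL = 29.7 / 0.259 = 114.7 mg/L
k = ln 2 / 25.1 = 0.02762 hr⁻¹
C(t) = Css (1 − e^(−kt)) = 114.7 × (1 − e^(−0.6655)) = 114.7 × 0.4860 ≈ 55.7 mg/L

55.7 mg/L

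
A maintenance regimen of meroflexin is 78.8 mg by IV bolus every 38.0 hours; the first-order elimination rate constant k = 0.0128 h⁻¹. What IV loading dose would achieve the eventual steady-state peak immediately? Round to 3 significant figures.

205 mg

Accumulation ratio R = 1 / (1 − e^(−kτ)) = 1 / (1 − e^(−0.01280×38.0)) = 1 / (1 − 0.6148) = 2.596
Loading dose = maintenance dose × R = 78.8 × 2.596 ≈ 205 mg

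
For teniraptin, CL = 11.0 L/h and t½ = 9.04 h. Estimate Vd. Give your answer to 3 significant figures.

k = ln 2 / t½ = ln 2 / 9.04 = 0.07668 h⁻¹
V = CL / k = 11.0 / 0.07668 ≈ 143 L

143 L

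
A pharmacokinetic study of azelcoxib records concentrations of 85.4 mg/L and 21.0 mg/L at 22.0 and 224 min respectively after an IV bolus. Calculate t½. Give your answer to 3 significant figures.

k = ln(C₁/C₂) / (t₂ − t₁) = ln(85.4/21.0) / (224 − 22.0)
  = 1.403 / 202.0 = 0.006945 min⁻¹
t½ = ln 2 / k = ln 2 / 0.006945 ≈ 99.8 minutes

99.8 minutes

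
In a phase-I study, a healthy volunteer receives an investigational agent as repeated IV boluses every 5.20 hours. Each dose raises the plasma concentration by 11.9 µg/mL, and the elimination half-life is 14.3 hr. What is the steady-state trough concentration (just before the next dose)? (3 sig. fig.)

k = ln 2 / 14.3 = 0.04847 hr⁻¹
Fraction remaining after one interval: e^(−kτ) = e^(−0.04847 × 5.20) = 0.7772
R = 1 / (1 − 0.7772) = 4.488
Css,max = 11.9 × 4.488 = 53.41 µg/mL
Css,min = Css,max × e^(−kτ) = 53.41 × 0.7772 ≈ 41.5 µg/mL

41.5 µg/mL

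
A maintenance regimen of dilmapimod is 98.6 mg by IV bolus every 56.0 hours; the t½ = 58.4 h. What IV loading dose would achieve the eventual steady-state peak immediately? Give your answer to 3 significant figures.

k = ln 2 / 58.4 = 0.01187 h⁻¹
Accumulation ratio R = 1 / (1 − e^(−kτ)) = 1 / (1 − e^(−0.01187×56.0)) = 1 / (1 − 0.5144) = 2.060
Loading dose = maintenance dose × R = 98.6 × 2.060 ≈ 203 mg

203 mg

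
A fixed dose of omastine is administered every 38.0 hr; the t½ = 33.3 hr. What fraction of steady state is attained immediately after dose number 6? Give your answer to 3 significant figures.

k = ln 2 / 33.3 = 0.02082 hr⁻¹
f_n = 1 − e^(−nkτ) = 1 − e^(−6 × 0.02082 × 38.0) = 1 − e^(−4.746) = 1 − 0.008687 ≈ 0.991

0.991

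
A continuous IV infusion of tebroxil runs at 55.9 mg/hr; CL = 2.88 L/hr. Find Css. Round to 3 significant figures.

Css = infusion rate / CL = 55.9 / 2.88 ≈ 19.4 mg/L

19.4 mg/L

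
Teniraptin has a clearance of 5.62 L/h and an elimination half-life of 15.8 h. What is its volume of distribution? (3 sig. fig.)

128 L

k = ln 2 / t½ = ln 2 / 15.8 = 0.04387 h⁻¹
V = CL / k = 5.62 / 0.04387 ≈ 128 L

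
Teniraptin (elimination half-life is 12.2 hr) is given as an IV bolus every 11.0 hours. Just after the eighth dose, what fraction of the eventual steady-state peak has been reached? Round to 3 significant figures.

0.993

k = ln 2 / 12.2 = 0.05682 hr⁻¹
f_n = 1 − e^(−nkτ) = 1 − e^(−8 × 0.05682 × 11.0) = 1 − e^(−5.000) = 1 − 0.006740 ≈ 0.993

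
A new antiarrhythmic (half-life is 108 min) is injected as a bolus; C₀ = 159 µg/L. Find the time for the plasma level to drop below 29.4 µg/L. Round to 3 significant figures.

263 minutes

k = ln 2 / 108 = 0.006418 min⁻¹
C(t) = C₀ e^(−kt)  ⇒  t = ln(C₀/C) / k
t = ln(159/29.4) / 0.006418 = 1.688 / 0.006418 ≈ 263 minutes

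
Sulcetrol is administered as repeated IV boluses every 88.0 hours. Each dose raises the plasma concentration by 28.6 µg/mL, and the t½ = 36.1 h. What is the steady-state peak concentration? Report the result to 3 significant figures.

k = ln 2 / 36.1 = 0.01920 h⁻¹
Fraction remaining after one interval: e^(−kτ) = e^(−0.01920 × 88.0) = 0.1846
R = 1 / (1 − 0.1846) = 1.226
Css,max = 28.6 × 1.226 ≈ 35.1 µg/mL

35.1 µg/mL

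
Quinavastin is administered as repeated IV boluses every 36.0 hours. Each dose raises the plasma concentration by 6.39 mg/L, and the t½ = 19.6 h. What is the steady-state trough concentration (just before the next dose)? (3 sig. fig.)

2.48 mg/L

k = ln 2 / 19.6 = 0.03536 h⁻¹
Fraction remaining after one interval: e^(−kτ) = e^(−0.03536 × 36.0) = 0.2800
R = 1 / (1 − 0.2800) = 1.389
Css,max = 6.39 × 1.389 = 8.874 mg/L
Css,min = Css,max × e^(−kτ) = 8.874 × 0.2800 ≈ 2.48 mg/L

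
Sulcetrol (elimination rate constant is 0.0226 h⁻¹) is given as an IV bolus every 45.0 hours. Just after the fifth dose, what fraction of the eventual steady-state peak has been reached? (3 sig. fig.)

0.994

f_n = 1 − e^(−nkτ) = 1 − e^(−5 × 0.02260 × 45.0) = 1 − e^(−5.085) = 1 − 0.006189 ≈ 0.994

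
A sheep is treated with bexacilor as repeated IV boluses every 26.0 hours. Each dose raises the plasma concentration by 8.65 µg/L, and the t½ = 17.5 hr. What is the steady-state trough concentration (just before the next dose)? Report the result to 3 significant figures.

4.80 µg/L

k = ln 2 / 17.5 = 0.03961 hr⁻¹
Fraction remaining after one interval: e^(−kτ) = e^(−0.03961 × 26.0) = 0.3571
R = 1 / (1 − 0.3571) = 1.555
Css,max = 8.65 × 1.555 = 13.45 µg/L
Css,min = Css,max × e^(−kτ) = 13.45 × 0.3571 ≈ 4.80 µg/L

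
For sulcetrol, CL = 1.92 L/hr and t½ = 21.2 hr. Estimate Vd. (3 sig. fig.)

k = ln 2 / t½ = ln 2 / 21.2 = 0.03270 hr⁻¹
V = CL / k = 1.92 / 0.03270 ≈ 58.7 L

58.7 L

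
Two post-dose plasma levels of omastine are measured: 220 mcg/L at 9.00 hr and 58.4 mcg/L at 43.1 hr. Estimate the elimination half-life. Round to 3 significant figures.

17.8 hours

k = ln(C₁/C₂) / (t₂ − t₁) = ln(220/58.4) / (43.1 − 9.00)
  = 1.326 / 34.10 = 0.03889 hr⁻¹
t½ = ln 2 / k = ln 2 / 0.03889 ≈ 17.8 hours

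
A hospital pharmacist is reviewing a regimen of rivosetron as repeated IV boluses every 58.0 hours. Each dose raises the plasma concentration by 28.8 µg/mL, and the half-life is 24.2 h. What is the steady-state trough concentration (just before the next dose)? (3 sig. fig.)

6.75 µg/mL

k = ln 2 / 24.2 = 0.02864 h⁻¹
Fraction remaining after one interval: e^(−kτ) = e^(−0.02864 × 58.0) = 0.1899
R = 1 / (1 − 0.1899) = 1.234
Css,max = 28.8 × 1.234 = 35.55 µg/mL
Css,min = Css,max × e^(−kτ) = 35.55 × 0.1899 ≈ 6.75 µg/mL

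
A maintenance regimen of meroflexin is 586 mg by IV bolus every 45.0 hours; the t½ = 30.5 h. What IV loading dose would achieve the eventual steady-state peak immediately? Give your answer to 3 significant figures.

915 mg

k = ln 2 / 30.5 = 0.02273 h⁻¹
Accumulation ratio R = 1 / (1 − e^(−kτ)) = 1 / (1 − e^(−0.02273×45.0)) = 1 / (1 − 0.3596) = 1.562
Loading dose = maintenance dose × R = 586 × 1.562 ≈ 915 mg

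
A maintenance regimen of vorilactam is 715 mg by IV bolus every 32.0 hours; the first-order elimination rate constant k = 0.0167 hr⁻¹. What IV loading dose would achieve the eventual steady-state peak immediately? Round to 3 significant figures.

1730 mg

Accumulation ratio R = 1 / (1 − e^(−kτ)) = 1 / (1 − e^(−0.01670×32.0)) = 1 / (1 − 0.5860) = 2.416
Loading dose = maintenance dose × R = 715 × 2.416 ≈ 1730 mg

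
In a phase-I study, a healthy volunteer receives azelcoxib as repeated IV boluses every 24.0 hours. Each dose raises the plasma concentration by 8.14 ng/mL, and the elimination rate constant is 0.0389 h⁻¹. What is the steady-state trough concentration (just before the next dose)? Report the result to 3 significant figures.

5.27 ng/mL

Fraction remaining after one interval: e^(−kτ) = e^(−0.03890 × 24.0) = 0.3931
R = 1 / (1 − 0.3931) = 1.648
Css,max = 8.14 × 1.648 = 13.41 ng/mL
Css,min = Css,max × e^(−kτ) = 13.41 × 0.3931 ≈ 5.27 ng/mL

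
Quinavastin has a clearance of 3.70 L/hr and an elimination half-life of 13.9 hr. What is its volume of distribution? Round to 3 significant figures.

74.2 L

k = ln 2 / t½ = ln 2 / 13.9 = 0.04987 hr⁻¹
V = CL / k = 3.70 / 0.04987 ≈ 74.2 L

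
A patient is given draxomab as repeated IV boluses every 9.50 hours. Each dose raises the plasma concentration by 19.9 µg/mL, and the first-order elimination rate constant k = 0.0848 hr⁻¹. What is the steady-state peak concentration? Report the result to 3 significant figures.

36.0 µg/mL

Fraction remaining after one interval: e^(−kτ) = e^(−0.08480 × 9.50) = 0.4468
R = 1 / (1 − 0.4468) = 1.808
Css,max = 19.9 × 1.808 ≈ 36.0 µg/mL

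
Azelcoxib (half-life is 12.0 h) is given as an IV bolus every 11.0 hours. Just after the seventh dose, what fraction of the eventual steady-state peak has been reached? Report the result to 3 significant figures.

0.988

k = ln 2 / 12.0 = 0.05776 h⁻¹
f_n = 1 − e^(−nkτ) = 1 − e^(−7 × 0.05776 × 11.0) = 1 − e^(−4.448) = 1 − 0.01171 ≈ 0.988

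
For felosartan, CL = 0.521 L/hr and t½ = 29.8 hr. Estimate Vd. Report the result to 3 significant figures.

22.4 L

k = ln 2 / t½ = ln 2 / 29.8 = 0.02326 hr⁻¹
V = CL / k = 0.521 / 0.02326 ≈ 22.4 L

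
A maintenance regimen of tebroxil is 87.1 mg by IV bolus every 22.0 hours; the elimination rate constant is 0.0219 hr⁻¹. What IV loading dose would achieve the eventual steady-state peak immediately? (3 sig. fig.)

Accumulation ratio R = 1 / (1 − e^(−kτ)) = 1 / (1 − e^(−0.02190×22.0)) = 1 / (1 − 0.6177) = 2.616
Loading dose = maintenance dose × R = 87.1 × 2.616 ≈ 228 mg

228 mg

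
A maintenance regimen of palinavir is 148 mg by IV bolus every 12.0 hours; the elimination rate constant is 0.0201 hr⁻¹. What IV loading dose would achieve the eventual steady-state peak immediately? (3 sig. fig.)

691 mg

Accumulation ratio R = 1 / (1 − e^(−kτ)) = 1 / (1 − e^(−0.02010×12.0)) = 1 / (1 − 0.7857) = 4.666
Loading dose = maintenance dose × R = 148 × 4.666 ≈ 691 mg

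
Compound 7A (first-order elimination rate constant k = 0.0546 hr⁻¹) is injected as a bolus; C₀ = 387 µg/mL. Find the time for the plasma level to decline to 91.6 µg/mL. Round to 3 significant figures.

26.4 hours

C(t) = C₀ e^(−kt)  ⇒  t = ln(C₀/C) / k
t = ln(387/91.6) / 0.05460 = 1.441 / 0.05460 ≈ 26.4 hours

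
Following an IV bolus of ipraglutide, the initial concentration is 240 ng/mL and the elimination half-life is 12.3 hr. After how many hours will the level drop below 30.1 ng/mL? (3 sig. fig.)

k = ln 2 / 12.3 = 0.05635 hr⁻¹
C(t) = C₀ e^(−kt)  ⇒  t = ln(C₀/C) / k
t = ln(240/30.1) / 0.05635 = 2.076 / 0.05635 ≈ 36.8 hours

36.8 hours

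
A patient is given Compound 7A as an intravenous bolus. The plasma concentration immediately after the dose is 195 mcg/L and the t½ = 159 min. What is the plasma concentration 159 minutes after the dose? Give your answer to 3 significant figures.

k = ln 2 / 159 = 0.004359 min⁻¹
159 min is 1.000 half-lives, so C = 195 × (1/2)^1.000 = 195 × 0.5000 ≈ 97.5 mcg/L

97.5 mcg/L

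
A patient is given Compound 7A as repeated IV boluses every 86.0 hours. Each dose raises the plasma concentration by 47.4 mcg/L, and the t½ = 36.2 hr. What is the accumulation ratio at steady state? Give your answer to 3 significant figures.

k = ln 2 / 36.2 = 0.01915 hr⁻¹
Fraction remaining after one interval: e^(−kτ) = e^(−0.01915 × 86.0) = 0.1927
R = 1 / (1 − 0.1927) = 1 / 0.8073 ≈ 1.24

1.24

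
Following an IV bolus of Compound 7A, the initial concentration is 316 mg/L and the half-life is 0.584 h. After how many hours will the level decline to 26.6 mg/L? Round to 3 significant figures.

k = ln 2 / 0.584 = 1.187 h⁻¹
C(t) = C₀ e^(−kt)  ⇒  t = ln(C₀/C) / k
t = ln(316/26.6) / 1.187 = 2.475 / 1.187 ≈ 2.09 hours

2.09 hours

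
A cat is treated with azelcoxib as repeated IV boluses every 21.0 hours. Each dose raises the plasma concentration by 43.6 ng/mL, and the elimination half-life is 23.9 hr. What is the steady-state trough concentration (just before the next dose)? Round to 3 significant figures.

52.0 ng/mL

k = ln 2 / 23.9 = 0.02900 hr⁻¹
Fraction remaining after one interval: e^(−kτ) = e^(−0.02900 × 21.0) = 0.5439
R = 1 / (1 − 0.5439) = 2.192
Css,max = 43.6 × 2.192 = 95.59 ng/mL
Css,min = Css,max × e^(−kτ) = 95.59 × 0.5439 ≈ 52.0 ng/mL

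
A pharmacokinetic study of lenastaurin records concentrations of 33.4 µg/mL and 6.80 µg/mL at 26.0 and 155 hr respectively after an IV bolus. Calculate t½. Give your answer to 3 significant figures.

56.2 hours

k = ln(C₁/C₂) / (t₂ − t₁) = ln(33.4/6.80) / (155 − 26.0)
  = 1.592 / 129.0 = 0.01234 hr⁻¹
t½ = ln 2 / k = ln 2 / 0.01234 ≈ 56.2 hours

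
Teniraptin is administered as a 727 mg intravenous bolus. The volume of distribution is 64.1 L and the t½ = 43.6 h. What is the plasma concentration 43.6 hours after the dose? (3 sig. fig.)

C₀ = dose / V = 727 / 64.1 = 11.34 mg/L
k = ln 2 / 43.6 = 0.01590 h⁻¹
C(t) = C₀ e^(−kt) = 11.34 × e^(−0.01590 × 43.6) = 11.34 × e^(−0.6931) = 11.34 × 0.5000 ≈ 5.67 mg/L

5.67 mg/L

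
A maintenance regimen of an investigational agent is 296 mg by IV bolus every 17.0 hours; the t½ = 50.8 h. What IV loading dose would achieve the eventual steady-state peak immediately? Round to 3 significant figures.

k = ln 2 / 50.8 = 0.01364 h⁻¹
Accumulation ratio R = 1 / (1 − e^(−kτ)) = 1 / (1 − e^(−0.01364×17.0)) = 1 / (1 − 0.7930) = 4.830
Loading dose = maintenance dose × R = 296 × 4.830 ≈ 1430 mg

1430 mg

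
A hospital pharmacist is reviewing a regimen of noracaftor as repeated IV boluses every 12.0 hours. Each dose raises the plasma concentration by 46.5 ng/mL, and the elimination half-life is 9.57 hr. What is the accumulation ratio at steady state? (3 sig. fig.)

1.72

k = ln 2 / 9.57 = 0.07243 hr⁻¹
Fraction remaining after one interval: e^(−kτ) = e^(−0.07243 × 12.0) = 0.4193
R = 1 / (1 − 0.4193) = 1 / 0.5807 ≈ 1.72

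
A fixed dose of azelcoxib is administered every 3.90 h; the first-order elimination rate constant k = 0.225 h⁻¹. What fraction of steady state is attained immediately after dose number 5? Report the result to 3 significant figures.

f_n = 1 − e^(−nkτ) = 1 − e^(−5 × 0.2250 × 3.90) = 1 − e^(−4.388) = 1 − 0.01243 ≈ 0.988

0.988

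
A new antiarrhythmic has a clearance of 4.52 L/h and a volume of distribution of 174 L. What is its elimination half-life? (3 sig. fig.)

k = CL / V = 4.52 / 174 = 0.02598 h⁻¹
t½ = ln 2 / k = ln 2 / 0.02598 ≈ 26.7 hours

26.7 hours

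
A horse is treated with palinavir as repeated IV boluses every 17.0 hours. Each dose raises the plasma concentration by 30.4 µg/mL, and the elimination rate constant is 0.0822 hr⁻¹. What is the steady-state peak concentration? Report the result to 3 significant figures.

Fraction remaining after one interval: e^(−kτ) = e^(−0.08220 × 17.0) = 0.2472
R = 1 / (1 − 0.2472) = 1.328
Css,max = 30.4 × 1.328 ≈ 40.4 µg/mL

40.4 µg/mL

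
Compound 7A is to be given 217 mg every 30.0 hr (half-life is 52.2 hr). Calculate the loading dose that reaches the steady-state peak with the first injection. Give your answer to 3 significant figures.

k = ln 2 / 52.2 = 0.01328 hr⁻¹
Accumulation ratio R = 1 / (1 − e^(−kτ)) = 1 / (1 − e^(−0.01328×30.0)) = 1 / (1 − 0.6714) = 3.043
Loading dose = maintenance dose × R = 217 × 3.043 ≈ 660 mg

660 mg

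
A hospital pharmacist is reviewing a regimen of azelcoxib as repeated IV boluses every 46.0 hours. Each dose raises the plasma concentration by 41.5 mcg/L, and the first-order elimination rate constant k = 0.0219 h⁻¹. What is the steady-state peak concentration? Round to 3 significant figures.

Fraction remaining after one interval: e^(−kτ) = e^(−0.02190 × 46.0) = 0.3652
R = 1 / (1 − 0.3652) = 1.575
Css,max = 41.5 × 1.575 ≈ 65.4 mcg/L

65.4 mcg/L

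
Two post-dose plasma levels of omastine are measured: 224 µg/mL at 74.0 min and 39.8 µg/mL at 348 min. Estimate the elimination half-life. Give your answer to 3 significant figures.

k = ln(C₁/C₂) / (t₂ − t₁) = ln(224/39.8) / (348 − 74.0)
  = 1.728 / 274.0 = 0.006306 min⁻¹
t½ = ln 2 / k = ln 2 / 0.006306 ≈ 110 minutes

110 minutes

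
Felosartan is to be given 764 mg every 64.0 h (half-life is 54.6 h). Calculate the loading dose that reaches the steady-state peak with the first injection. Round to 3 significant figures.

1370 mg

k = ln 2 / 54.6 = 0.01270 h⁻¹
Accumulation ratio R = 1 / (1 − e^(−kτ)) = 1 / (1 − e^(−0.01270×64.0)) = 1 / (1 − 0.4438) = 1.798
Loading dose = maintenance dose × R = 764 × 1.798 ≈ 1370 mg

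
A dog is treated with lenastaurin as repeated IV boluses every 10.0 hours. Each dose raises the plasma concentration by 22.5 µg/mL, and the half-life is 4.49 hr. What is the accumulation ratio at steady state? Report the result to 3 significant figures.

k = ln 2 / 4.49 = 0.1544 hr⁻¹
Fraction remaining after one interval: e^(−kτ) = e^(−0.1544 × 10.0) = 0.2136
R = 1 / (1 − 0.2136) = 1 / 0.7864 ≈ 1.27

1.27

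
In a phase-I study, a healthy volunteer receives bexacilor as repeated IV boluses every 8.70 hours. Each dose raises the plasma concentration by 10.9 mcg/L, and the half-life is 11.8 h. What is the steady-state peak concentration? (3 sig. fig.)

27.2 mcg/L

k = ln 2 / 11.8 = 0.05874 h⁻¹
Fraction remaining after one interval: e^(−kτ) = e^(−0.05874 × 8.70) = 0.5999
R = 1 / (1 − 0.5999) = 2.499
Css,max = 10.9 × 2.499 ≈ 27.2 mcg/L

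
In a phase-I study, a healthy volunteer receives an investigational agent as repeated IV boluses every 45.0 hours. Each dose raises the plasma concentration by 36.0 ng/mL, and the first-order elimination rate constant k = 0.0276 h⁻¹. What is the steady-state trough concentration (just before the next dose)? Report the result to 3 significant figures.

Fraction remaining after one interval: e^(−kτ) = e^(−0.02760 × 45.0) = 0.2888
R = 1 / (1 − 0.2888) = 1.406
Css,max = 36.0 × 1.406 = 50.62 ng/mL
Css,min = Css,max × e^(−kτ) = 50.62 × 0.2888 ≈ 14.6 ng/mL

14.6 ng/mL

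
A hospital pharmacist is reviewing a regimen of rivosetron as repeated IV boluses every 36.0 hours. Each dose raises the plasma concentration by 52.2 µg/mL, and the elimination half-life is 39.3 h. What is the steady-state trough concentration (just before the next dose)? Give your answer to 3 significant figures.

58.9 µg/mL

k = ln 2 / 39.3 = 0.01764 h⁻¹
Fraction remaining after one interval: e^(−kτ) = e^(−0.01764 × 36.0) = 0.5300
R = 1 / (1 − 0.5300) = 2.128
Css,max = 52.2 × 2.128 = 111.1 µg/mL
Css,min = Css,max × e^(−kτ) = 111.1 × 0.5300 ≈ 58.9 µg/mL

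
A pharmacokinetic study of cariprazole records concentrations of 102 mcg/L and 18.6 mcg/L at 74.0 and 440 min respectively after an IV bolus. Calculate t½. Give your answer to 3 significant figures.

149 minutes

k = ln(C₁/C₂) / (t₂ − t₁) = ln(102/18.6) / (440 − 74.0)
  = 1.702 / 366.0 = 0.004650 min⁻¹
t½ = ln 2 / k = ln 2 / 0.004650 ≈ 149 minutes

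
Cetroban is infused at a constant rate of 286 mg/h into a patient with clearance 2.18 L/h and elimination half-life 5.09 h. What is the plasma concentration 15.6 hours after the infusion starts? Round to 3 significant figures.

116 mg/L

Css = rate / CL = 286 / 2.18 = 131.2 mg/L
k = ln 2 / 5.09 = 0.1362 h⁻¹
C(t) = Css (1 − e^(−kt)) = 131.2 × (1 − e^(−2.124)) = 131.2 × 0.8805 ≈ 116 mg/L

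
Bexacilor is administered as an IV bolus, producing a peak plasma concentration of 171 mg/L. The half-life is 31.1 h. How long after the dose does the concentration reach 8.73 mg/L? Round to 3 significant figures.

k = ln 2 / 31.1 = 0.02229 h⁻¹
C(t) = C₀ e^(−kt)  ⇒  t = ln(C₀/C) / k
t = ln(171/8.73) / 0.02229 = 2.975 / 0.02229 ≈ 133 hours

133 hours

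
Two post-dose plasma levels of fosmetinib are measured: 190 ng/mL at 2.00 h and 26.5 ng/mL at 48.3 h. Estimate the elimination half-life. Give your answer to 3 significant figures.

k = ln(C₁/C₂) / (t₂ − t₁) = ln(190/26.5) / (48.3 − 2.00)
  = 1.970 / 46.30 = 0.04255 h⁻¹
t½ = ln 2 / k = ln 2 / 0.04255 ≈ 16.3 hours

16.3 hours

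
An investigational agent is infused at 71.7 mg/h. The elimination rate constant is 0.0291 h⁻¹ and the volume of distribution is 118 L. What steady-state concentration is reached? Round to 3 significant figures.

CL = k · V = 0.0291 × 118 = 3.434 L/h
Css = rate / CL = 71.7 / 3.434 ≈ 20.9 mg/L

20.9 mg/L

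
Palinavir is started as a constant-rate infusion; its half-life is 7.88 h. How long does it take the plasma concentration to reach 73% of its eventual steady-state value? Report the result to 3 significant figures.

k = ln 2 / 7.88 = 0.08796 h⁻¹
f = 1 − e^(−kt)  ⇒  t = −ln(1 − f) / k
t = −ln(1 − 0.73) / 0.08796 = 1.309 / 0.08796 ≈ 14.9 hours

14.9 hours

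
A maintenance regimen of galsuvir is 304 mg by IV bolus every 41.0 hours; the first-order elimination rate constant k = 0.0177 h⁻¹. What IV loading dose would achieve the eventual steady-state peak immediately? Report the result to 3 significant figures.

589 mg

Accumulation ratio R = 1 / (1 − e^(−kτ)) = 1 / (1 − e^(−0.01770×41.0)) = 1 / (1 − 0.4840) = 1.938
Loading dose = maintenance dose × R = 304 × 1.938 ≈ 589 mg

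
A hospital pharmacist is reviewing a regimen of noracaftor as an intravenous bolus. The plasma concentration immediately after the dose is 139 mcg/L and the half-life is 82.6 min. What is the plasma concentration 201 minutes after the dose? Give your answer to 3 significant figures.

k = ln 2 / 82.6 = 0.008392 min⁻¹
C(t) = C₀ e^(−kt) = 139 × e^(−0.008392 × 201) = 139 × e^(−1.687) = 139 × 0.1851 ≈ 25.7 mcg/L

25.7 mcg/L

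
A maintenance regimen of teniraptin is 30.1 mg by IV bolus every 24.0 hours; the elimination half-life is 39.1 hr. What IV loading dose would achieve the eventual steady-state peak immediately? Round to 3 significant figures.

k = ln 2 / 39.1 = 0.01773 hr⁻¹
Accumulation ratio R = 1 / (1 − e^(−kτ)) = 1 / (1 − e^(−0.01773×24.0)) = 1 / (1 − 0.6535) = 2.886
Loading dose = maintenance dose × R = 30.1 × 2.886 ≈ 86.9 mg

86.9 mg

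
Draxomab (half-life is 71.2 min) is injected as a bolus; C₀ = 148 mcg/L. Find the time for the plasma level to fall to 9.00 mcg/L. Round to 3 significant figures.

k = ln 2 / 71.2 = 0.009735 min⁻¹
C(t) = C₀ e^(−kt)  ⇒  t = ln(C₀/C) / k
t = ln(148/9.00) / 0.009735 = 2.800 / 0.009735 ≈ 288 minutes

288 minutes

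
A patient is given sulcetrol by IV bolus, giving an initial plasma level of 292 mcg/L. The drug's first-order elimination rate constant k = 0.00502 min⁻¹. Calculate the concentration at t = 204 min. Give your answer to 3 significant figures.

C(t) = C₀ e^(−kt) = 292 × e^(−0.005020 × 204) = 292 × e^(−1.024) = 292 × 0.3591 ≈ 105 mcg/L

105 mcg/L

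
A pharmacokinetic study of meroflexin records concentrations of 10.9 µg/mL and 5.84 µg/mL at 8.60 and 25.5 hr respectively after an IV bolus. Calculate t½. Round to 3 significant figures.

18.8 hours

k = ln(C₁/C₂) / (t₂ − t₁) = ln(10.9/5.84) / (25.5 − 8.60)
  = 0.6240 / 16.90 = 0.03692 hr⁻¹
t½ = ln 2 / k = ln 2 / 0.03692 ≈ 18.8 hours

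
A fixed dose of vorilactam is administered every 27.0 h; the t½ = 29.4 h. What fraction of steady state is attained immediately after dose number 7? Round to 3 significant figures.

k = ln 2 / 29.4 = 0.02358 h⁻¹
f_n = 1 − e^(−nkτ) = 1 − e^(−7 × 0.02358 × 27.0) = 1 − e^(−4.456) = 1 − 0.01161 ≈ 0.988

0.988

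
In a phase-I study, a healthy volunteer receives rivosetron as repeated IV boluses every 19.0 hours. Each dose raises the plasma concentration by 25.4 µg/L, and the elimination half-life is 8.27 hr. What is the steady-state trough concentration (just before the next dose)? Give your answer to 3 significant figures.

6.49 µg/L

k = ln 2 / 8.27 = 0.08381 hr⁻¹
Fraction remaining after one interval: e^(−kτ) = e^(−0.08381 × 19.0) = 0.2034
R = 1 / (1 − 0.2034) = 1.255
Css,max = 25.4 × 1.255 = 31.89 µg/L
Css,min = Css,max × e^(−kτ) = 31.89 × 0.2034 ≈ 6.49 µg/L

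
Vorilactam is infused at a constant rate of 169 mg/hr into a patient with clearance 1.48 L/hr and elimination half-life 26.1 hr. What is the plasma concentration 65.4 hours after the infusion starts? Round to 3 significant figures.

94.1 µg/mL

Css = rate / CL = 169 / 1.48 = 114.2 µg/mL
k = ln 2 / 26.1 = 0.02656 hr⁻¹
C(t) = Css (1 − e^(−kt)) = 114.2 × (1 − e^(−1.737)) = 114.2 × 0.8239 ≈ 94.1 µg/mL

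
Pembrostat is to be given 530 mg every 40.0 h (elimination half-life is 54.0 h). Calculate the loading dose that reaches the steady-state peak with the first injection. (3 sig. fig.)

1320 mg

k = ln 2 / 54.0 = 0.01284 h⁻¹
Accumulation ratio R = 1 / (1 − e^(−kτ)) = 1 / (1 − e^(−0.01284×40.0)) = 1 / (1 − 0.5984) = 2.490
Loading dose = maintenance dose × R = 530 × 2.490 ≈ 1320 mg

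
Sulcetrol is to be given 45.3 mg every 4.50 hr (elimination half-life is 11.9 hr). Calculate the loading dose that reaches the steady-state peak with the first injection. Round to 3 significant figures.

196 mg

k = ln 2 / 11.9 = 0.05825 hr⁻¹
Accumulation ratio R = 1 / (1 − e^(−kτ)) = 1 / (1 − e^(−0.05825×4.50)) = 1 / (1 − 0.7694) = 4.337
Loading dose = maintenance dose × R = 45.3 × 4.337 ≈ 196 mg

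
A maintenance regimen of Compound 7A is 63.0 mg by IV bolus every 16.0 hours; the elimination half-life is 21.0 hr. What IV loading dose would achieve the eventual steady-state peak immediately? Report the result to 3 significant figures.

k = ln 2 / 21.0 = 0.03301 hr⁻¹
Accumulation ratio R = 1 / (1 − e^(−kτ)) = 1 / (1 − e^(−0.03301×16.0)) = 1 / (1 − 0.5897) = 2.437
Loading dose = maintenance dose × R = 63.0 × 2.437 ≈ 154 mg

154 mg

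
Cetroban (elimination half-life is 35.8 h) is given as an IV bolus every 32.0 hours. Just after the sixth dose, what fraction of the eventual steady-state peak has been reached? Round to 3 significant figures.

k = ln 2 / 35.8 = 0.01936 h⁻¹
f_n = 1 − e^(−nkτ) = 1 − e^(−6 × 0.01936 × 32.0) = 1 − e^(−3.717) = 1 − 0.02430 ≈ 0.976

0.976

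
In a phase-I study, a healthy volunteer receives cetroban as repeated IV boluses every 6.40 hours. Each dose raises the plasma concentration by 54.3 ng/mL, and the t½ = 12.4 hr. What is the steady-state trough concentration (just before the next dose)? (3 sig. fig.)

126 ng/mL

k = ln 2 / 12.4 = 0.05590 hr⁻¹
Fraction remaining after one interval: e^(−kτ) = e^(−0.05590 × 6.40) = 0.6992
R = 1 / (1 − 0.6992) = 3.325
Css,max = 54.3 × 3.325 = 180.5 ng/mL
Css,min = Css,max × e^(−kτ) = 180.5 × 0.6992 ≈ 126 ng/mL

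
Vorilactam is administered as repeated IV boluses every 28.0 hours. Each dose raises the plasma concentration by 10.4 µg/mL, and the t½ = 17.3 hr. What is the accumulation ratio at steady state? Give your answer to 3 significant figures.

1.48

k = ln 2 / 17.3 = 0.04007 hr⁻¹
Fraction remaining after one interval: e^(−kτ) = e^(−0.04007 × 28.0) = 0.3257
R = 1 / (1 − 0.3257) = 1 / 0.6743 ≈ 1.48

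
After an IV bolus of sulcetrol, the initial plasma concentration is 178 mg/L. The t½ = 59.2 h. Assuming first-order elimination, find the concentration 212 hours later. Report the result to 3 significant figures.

k = ln 2 / 59.2 = 0.01171 h⁻¹
C(t) = C₀ e^(−kt) = 178 × e^(−0.01171 × 212) = 178 × e^(−2.482) = 178 × 0.08356 ≈ 14.9 mg/L

14.9 mg/L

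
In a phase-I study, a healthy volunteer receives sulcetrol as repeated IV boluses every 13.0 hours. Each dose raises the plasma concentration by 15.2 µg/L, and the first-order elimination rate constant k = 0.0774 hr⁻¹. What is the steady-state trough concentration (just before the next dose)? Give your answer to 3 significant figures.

8.76 µg/L

Fraction remaining after one interval: e^(−kτ) = e^(−0.07740 × 13.0) = 0.3656
R = 1 / (1 − 0.3656) = 1.576
Css,max = 15.2 × 1.576 = 23.96 µg/L
Css,min = Css,max × e^(−kτ) = 23.96 × 0.3656 ≈ 8.76 µg/L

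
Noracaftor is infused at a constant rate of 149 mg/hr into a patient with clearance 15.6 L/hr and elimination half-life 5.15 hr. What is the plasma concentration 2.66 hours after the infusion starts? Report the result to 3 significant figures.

Css = rate / CL = 149 / 15.6 = 9.551 mg/L
k = ln 2 / 5.15 = 0.1346 hr⁻¹
C(t) = Css (1 − e^(−kt)) = 9.551 × (1 − e^(−0.3580)) = 9.551 × 0.3009 ≈ 2.87 mg/L

2.87 mg/L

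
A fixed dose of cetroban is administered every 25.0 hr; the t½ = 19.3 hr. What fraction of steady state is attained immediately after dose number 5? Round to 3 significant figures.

0.989

k = ln 2 / 19.3 = 0.03591 hr⁻¹
f_n = 1 − e^(−nkτ) = 1 − e^(−5 × 0.03591 × 25.0) = 1 − e^(−4.489) = 1 − 0.01123 ≈ 0.989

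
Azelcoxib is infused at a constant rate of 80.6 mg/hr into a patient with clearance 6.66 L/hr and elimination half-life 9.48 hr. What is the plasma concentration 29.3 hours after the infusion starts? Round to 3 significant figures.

10.7 µg/mL

Css = rate / CL = 80.6 / 6.66 = 12.10 µg/mL
k = ln 2 / 9.48 = 0.07312 hr⁻¹
C(t) = Css (1 − e^(−kt)) = 12.10 × (1 − e^(−2.142)) = 12.10 × 0.8826 ≈ 10.7 µg/mL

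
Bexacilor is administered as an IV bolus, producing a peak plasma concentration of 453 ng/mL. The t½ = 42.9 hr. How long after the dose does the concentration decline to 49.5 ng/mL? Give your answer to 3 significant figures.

k = ln 2 / 42.9 = 0.01616 hr⁻¹
C(t) = C₀ e^(−kt)  ⇒  t = ln(C₀/C) / k
t = ln(453/49.5) / 0.01616 = 2.214 / 0.01616 ≈ 137 hours

137 hours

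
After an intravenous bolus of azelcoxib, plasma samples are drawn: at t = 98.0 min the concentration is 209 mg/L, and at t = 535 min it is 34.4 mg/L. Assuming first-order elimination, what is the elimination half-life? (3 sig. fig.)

k = ln(C₁/C₂) / (t₂ − t₁) = ln(209/34.4) / (535 − 98.0)
  = 1.804 / 437.0 = 0.004129 min⁻¹
t½ = ln 2 / k = ln 2 / 0.004129 ≈ 168 minutes

168 minutes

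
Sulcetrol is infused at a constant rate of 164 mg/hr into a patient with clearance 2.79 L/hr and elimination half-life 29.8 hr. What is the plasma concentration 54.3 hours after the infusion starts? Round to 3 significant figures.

Css = rate / CL = 164 / 2.79 = 58.78 µg/mL
k = ln 2 / 29.8 = 0.02326 hr⁻¹
C(t) = Css (1 − e^(−kt)) = 58.78 × (1 − e^(−1.263)) = 58.78 × 0.7172 ≈ 42.2 µg/mL

42.2 µg/mL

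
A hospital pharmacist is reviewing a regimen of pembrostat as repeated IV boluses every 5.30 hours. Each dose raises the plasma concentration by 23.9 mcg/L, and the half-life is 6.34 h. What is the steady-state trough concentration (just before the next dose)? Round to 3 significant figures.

k = ln 2 / 6.34 = 0.1093 h⁻¹
Fraction remaining after one interval: e^(−kτ) = e^(−0.1093 × 5.30) = 0.5602
R = 1 / (1 − 0.5602) = 2.274
Css,max = 23.9 × 2.274 = 54.34 mcg/L
Css,min = Css,max × e^(−kτ) = 54.34 × 0.5602 ≈ 30.4 mcg/L

30.4 mcg/L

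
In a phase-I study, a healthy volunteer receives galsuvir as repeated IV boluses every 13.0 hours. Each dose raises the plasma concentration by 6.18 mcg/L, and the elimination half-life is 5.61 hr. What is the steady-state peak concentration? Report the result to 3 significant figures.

k = ln 2 / 5.61 = 0.1236 hr⁻¹
Fraction remaining after one interval: e^(−kτ) = e^(−0.1236 × 13.0) = 0.2006
R = 1 / (1 − 0.2006) = 1.251
Css,max = 6.18 × 1.251 ≈ 7.73 mcg/L

7.73 mcg/L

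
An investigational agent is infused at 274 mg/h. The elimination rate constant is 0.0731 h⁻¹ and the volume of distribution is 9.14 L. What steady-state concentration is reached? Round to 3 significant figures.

410 mg/L

CL = k · V = 0.0731 × 9.14 = 0.6681 L/h
Css = rate / CL = 274 / 0.6681 ≈ 410 mg/L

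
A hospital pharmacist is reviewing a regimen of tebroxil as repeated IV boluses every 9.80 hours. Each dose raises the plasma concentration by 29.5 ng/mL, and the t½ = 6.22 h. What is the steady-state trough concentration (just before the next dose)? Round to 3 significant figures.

k = ln 2 / 6.22 = 0.1114 h⁻¹
Fraction remaining after one interval: e^(−kτ) = e^(−0.1114 × 9.80) = 0.3355
R = 1 / (1 − 0.3355) = 1.505
Css,max = 29.5 × 1.505 = 44.40 ng/mL
Css,min = Css,max × e^(−kτ) = 44.40 × 0.3355 ≈ 14.9 ng/mL

14.9 ng/mL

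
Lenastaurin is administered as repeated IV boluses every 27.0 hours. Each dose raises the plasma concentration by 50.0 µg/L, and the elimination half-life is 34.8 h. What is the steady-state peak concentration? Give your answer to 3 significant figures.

k = ln 2 / 34.8 = 0.01992 h⁻¹
Fraction remaining after one interval: e^(−kτ) = e^(−0.01992 × 27.0) = 0.5840
R = 1 / (1 − 0.5840) = 2.404
Css,max = 50.0 × 2.404 ≈ 120 µg/L

120 µg/L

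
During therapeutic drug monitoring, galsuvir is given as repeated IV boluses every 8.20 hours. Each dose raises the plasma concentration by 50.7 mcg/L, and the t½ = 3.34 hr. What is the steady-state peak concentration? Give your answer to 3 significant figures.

k = ln 2 / 3.34 = 0.2075 hr⁻¹
Fraction remaining after one interval: e^(−kτ) = e^(−0.2075 × 8.20) = 0.1824
R = 1 / (1 − 0.1824) = 1.223
Css,max = 50.7 × 1.223 ≈ 62.0 mcg/L

62.0 mcg/L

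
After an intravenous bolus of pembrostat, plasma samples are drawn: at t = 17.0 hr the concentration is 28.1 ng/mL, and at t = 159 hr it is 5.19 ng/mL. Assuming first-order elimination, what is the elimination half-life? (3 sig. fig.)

58.3 hours

k = ln(C₁/C₂) / (t₂ − t₁) = ln(28.1/5.19) / (159 − 17.0)
  = 1.689 / 142.0 = 0.01189 hr⁻¹
t½ = ln 2 / k = ln 2 / 0.01189 ≈ 58.3 hours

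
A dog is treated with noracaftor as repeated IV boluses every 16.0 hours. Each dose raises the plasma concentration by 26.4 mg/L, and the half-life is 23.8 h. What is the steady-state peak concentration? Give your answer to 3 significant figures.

k = ln 2 / 23.8 = 0.02912 h⁻¹
Fraction remaining after one interval: e^(−kτ) = e^(−0.02912 × 16.0) = 0.6275
R = 1 / (1 − 0.6275) = 2.685
Css,max = 26.4 × 2.685 ≈ 70.9 mg/L

70.9 mg/L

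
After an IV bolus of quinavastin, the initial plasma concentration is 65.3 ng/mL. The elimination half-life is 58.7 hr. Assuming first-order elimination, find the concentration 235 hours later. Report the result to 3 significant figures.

k = ln 2 / 58.7 = 0.01181 hr⁻¹
235 hr is 4.003 half-lives, so C = 65.3 × (1/2)^4.003 = 65.3 × 0.06235 ≈ 4.07 ng/mL

4.07 ng/mL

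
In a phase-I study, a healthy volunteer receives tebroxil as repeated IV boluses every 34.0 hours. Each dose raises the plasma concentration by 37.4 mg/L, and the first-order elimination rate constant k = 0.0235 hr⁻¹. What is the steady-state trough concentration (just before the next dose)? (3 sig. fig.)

30.6 mg/L

Fraction remaining after one interval: e^(−kτ) = e^(−0.02350 × 34.0) = 0.4498
R = 1 / (1 − 0.4498) = 1.817
Css,max = 37.4 × 1.817 = 67.97 mg/L
Css,min = Css,max × e^(−kτ) = 67.97 × 0.4498 ≈ 30.6 mg/L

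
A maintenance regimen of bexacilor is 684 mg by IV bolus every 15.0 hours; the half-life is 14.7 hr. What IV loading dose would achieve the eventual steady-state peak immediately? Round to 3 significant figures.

1350 mg

k = ln 2 / 14.7 = 0.04715 hr⁻¹
Accumulation ratio R = 1 / (1 − e^(−kτ)) = 1 / (1 − e^(−0.04715×15.0)) = 1 / (1 − 0.4930) = 1.972
Loading dose = maintenance dose × R = 684 × 1.972 ≈ 1350 mg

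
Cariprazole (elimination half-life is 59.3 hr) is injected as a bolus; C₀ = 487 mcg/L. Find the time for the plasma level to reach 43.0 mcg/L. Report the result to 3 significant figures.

k = ln 2 / 59.3 = 0.01169 hr⁻¹
C(t) = C₀ e^(−kt)  ⇒  t = ln(C₀/C) / k
t = ln(487/43.0) / 0.01169 = 2.427 / 0.01169 ≈ 208 hours

208 hours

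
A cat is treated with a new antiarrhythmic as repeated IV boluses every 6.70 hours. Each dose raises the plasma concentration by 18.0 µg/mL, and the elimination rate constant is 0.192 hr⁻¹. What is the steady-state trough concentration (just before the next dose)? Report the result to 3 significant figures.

Fraction remaining after one interval: e^(−kτ) = e^(−0.1920 × 6.70) = 0.2763
R = 1 / (1 − 0.2763) = 1.382
Css,max = 18.0 × 1.382 = 24.87 µg/mL
Css,min = Css,max × e^(−kτ) = 24.87 × 0.2763 ≈ 6.87 µg/mL

6.87 µg/mL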